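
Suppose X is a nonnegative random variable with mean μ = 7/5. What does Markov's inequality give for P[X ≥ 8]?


μ = E[X] = 7/5, a = 8.
Markov: P[X ≥ 8] ≤ μ/a = (7/5)/8 = 7/40.
Numerically: ≈ 0.175.
(Since a = 8 > μ = 1.400, the bound 7/40 is < 1 and informative.)

P[X ≥ 8] ≤ 7/40 ≈ 0.175.


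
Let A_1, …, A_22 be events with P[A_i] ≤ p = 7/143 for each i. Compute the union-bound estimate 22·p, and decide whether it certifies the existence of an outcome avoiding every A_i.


Union bound: P[∪_{i=1}^{22} A_i] ≤ Σ_i P[A_i] ≤ 22·p = 22·(7/143) = 14/13.
Numerically: 14/13 ≈ 1.07692.
Is 14/13 < 1? NO.
Since the bound 14/13 is ≥ 1, the union bound is uninformative here; it does NOT by itself certify existence.

22·p = 14/13 ≈ 1.07692; existence NOT certified by the union bound.


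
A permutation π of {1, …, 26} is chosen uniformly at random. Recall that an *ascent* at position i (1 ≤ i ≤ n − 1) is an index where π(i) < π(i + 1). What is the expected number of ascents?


Write X = Σ X_I over i = 1, …, 25, with X_I the indicator of one ascent.
There are 25 indicators.
For each fixed i, the pair (π(i), π(i+1)) is a uniformly random ordered pair of distinct values from {1, …, 26}; by symmetry P[π(i) < π(i+1)] = 1/2.
By linearity: E[X] = 25 · (1/2) = (26 − 1) · (1/2) = 25/2 ≈ 12.50000.

E[X] = 25/2 = 12.50000.


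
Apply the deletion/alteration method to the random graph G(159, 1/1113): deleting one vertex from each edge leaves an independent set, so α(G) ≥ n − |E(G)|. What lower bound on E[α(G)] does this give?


E[|E(G)|] = C(159, 2)·p = 12561 · (1/1113) = 79/7.
E[α(G)] ≥ n − E[|E(G)|] = 159 − 79/7 = 1034/7.
Numerically: ≈ 147.7143.
(This is only a lower bound; the true E[α(G)] may be larger.)

E[α(G)] ≥ 1034/7 ≈ 147.7143.


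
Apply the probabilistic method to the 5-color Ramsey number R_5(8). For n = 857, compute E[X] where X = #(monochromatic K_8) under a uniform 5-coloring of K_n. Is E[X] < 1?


E[X] = C(857, 8) · 5^{1 − 28} = 6983854138365964575 · 5^{−27} = 6983854138365964575/7450580596923828125.
As a reduced fraction: E[X] = 279354165534638583/298023223876953125 ≈ 0.93736.
Is E[X] < 1? YES.
Since E[X] < 1, there exists a 5-coloring of K_{857} with no monochromatic K_8; hence R_5(8) > 857.

E[X] = 279354165534638583/298023223876953125 ≈ 0.93736; E[X] < 1, so R_5(8) > 857.


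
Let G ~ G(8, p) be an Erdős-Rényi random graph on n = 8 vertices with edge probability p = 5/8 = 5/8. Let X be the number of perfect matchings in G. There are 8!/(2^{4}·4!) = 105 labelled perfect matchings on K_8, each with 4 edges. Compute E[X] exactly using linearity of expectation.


K_8 has 8!/(2^{4}·4!) = 105 labelled perfect matchings.
For each such perfect matching H, let X_H = 1 if all 4 edges of H are present in G. Then P[X_H = 1] = p^{4} = (5/8)^{4} = 625/4096.
By linearity: E[X] = Σ_H E[X_H] = 105 · p^{4} = 105 · 625/4096 = 65625/4096.
Numerically: E[X] ≈ 16.

E[X] = 105 · (5/8)^{4} = 65625/4096 ≈ 16.


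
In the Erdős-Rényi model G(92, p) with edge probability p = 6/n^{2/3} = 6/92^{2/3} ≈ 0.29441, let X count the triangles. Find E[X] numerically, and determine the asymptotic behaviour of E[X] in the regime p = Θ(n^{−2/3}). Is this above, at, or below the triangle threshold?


Number of potential triangles: C(92, 3) = 125580.
Each occurs with probability p³ ≈ (0.29441)³ ≈ 2.5519849e-02.
By linearity: E[X] = C(92, 3)·p³ ≈ 125580 · 2.5519849e-02 ≈ 3204.78261.
Since α = 2/3 < 1, p = c/n^{2/3} ≫ 1/n is above the triangle threshold p ~ 1/n. Asymptotically E[X] ~ (c³/6)·n^{3(1−α)} = (6³/6)·n^{1} → ∞; triangles are abundant w.h.p.

E[X] ≈ 3204.78261; in regime p = Θ(1/n^{2/3}) E[X] diverges (above the triangle threshold p ~ 1/n).


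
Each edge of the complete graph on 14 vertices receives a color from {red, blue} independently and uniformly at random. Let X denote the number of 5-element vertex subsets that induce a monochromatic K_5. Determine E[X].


Let X = Σ_S X_S over the C(14, 5) = 2002 subsets S of size 5, where X_S = 1 if the K_5 on S is monochromatic.
For a fixed S, the K_5 on S has C(5, 2) = 10 edges. P[all 10 edges red] = (1/2)^10, and likewise for blue, so P[monochromatic] = 2·(1/2)^10 = 2^{1 − 10} = 1/512.
By linearity: E[X] = C(14, 5) · 2^{1 − 10} = 2002 · 1/512 = 1001/256.
Numerically: E[X] ≈ 3.910156.

E[X] = C(14,5)·2^(1−C(5,2)) = 1001/256 ≈ 3.910156.


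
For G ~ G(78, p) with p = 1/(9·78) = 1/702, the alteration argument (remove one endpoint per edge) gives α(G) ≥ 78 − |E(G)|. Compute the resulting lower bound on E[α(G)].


E[|E(G)|] = C(78, 2)·p = 3003 · (1/702) = 77/18.
E[α(G)] ≥ n − E[|E(G)|] = 78 − 77/18 = 1327/18.
Numerically: ≈ 73.722.
(This is only a lower bound; the true E[α(G)] may be larger.)

E[α(G)] ≥ 1327/18 ≈ 73.722.


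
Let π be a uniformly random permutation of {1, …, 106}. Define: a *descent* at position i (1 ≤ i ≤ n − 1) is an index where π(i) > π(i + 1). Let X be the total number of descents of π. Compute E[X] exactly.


Write X = Σ X_I over i = 1, …, 105, with X_I the indicator of one descent.
There are 105 indicators.
For each fixed i, the pair (π(i), π(i+1)) is a uniformly random ordered pair of distinct values from {1, …, 106}; by symmetry P[π(i) > π(i+1)] = 1/2.
By linearity: E[X] = 105 · (1/2) = (106 − 1) · (1/2) = 105/2 ≈ 52.500.

E[X] = 105/2 = 52.500.


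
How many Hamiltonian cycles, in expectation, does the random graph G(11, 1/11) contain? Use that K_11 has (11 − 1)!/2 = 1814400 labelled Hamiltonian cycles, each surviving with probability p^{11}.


K_11 has (11 − 1)!/2 = 1814400 labelled Hamiltonian cycles.
For each such Hamiltonian cycle H, let X_H = 1 if all 11 edges of H are present in G. Then P[X_H = 1] = p^{11} = (1/11)^{11} = 1/285311670611.
By linearity of expectation: E[X] = Σ_H E[X_H] = 1814400 · p^{11} = 1814400 · 1/285311670611 = 1814400/285311670611.
Numerically: E[X] ≈ 6.35936e-06.

E[X] = 1814400 · (1/11)^{11} = 1814400/285311670611 ≈ 6.35936e-06.


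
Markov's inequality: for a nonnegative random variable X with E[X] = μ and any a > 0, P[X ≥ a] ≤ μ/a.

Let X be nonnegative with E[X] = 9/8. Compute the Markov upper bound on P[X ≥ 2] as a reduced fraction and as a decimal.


μ = E[X] = 9/8, a = 2.
Markov: P[X ≥ 2] ≤ μ/a = (9/8)/2 = 9/16.
Numerically: ≈ 0.5625.
(Since a = 2 > μ = 1.1250, the bound 9/16 is < 1 and informative.)

P[X ≥ 2] ≤ 9/16 ≈ 0.5625.


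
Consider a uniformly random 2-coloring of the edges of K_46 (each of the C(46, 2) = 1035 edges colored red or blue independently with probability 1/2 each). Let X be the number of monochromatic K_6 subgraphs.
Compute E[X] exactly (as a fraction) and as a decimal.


Let X = Σ_S X_S over the C(46, 6) = 9366819 subsets S of size 6, where X_S = 1 if the K_6 on S is monochromatic.
For a fixed S, the K_6 on S has C(6, 2) = 15 edges. P[all 15 edges red] = (1/2)^15, and likewise for blue, so P[monochromatic] = 2·(1/2)^15 = 2^{1 − 15} = 1/16384.
By linearity of expectation: E[X] = C(46, 6) · 2^{1 − 15} = 9366819 · 1/16384 = 9366819/16384.
Numerically: E[X] ≈ 571.705.

E[X] = C(46,6)·2^(1−C(6,2)) = 9366819/16384 ≈ 571.705.


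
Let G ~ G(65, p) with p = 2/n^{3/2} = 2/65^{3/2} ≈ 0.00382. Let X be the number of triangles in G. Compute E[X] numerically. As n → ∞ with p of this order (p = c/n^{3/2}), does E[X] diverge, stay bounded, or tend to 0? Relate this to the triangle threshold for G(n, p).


Number of potential triangles: C(65, 3) = 43680.
Each occurs with probability p³ ≈ (0.00382)³ ≈ 5.55879e-08.
By linearity: E[X] = C(65, 3)·p³ ≈ 43680 · 5.55879e-08 ≈ 0.002.
Since α = 3/2 > 1, p = c/n^{3/2} = o(1/n) is below the triangle threshold p ~ 1/n. Asymptotically E[X] ~ (c³/6)·n^{3(1−α)} = (2³/6)·n^{-1.5} → 0, so by Markov's inequality G has no triangles w.h.p.

E[X] ≈ 0.002; in regime p = Θ(1/n^{3/2}) E[X] tends to 0 (below the triangle threshold p ~ 1/n).


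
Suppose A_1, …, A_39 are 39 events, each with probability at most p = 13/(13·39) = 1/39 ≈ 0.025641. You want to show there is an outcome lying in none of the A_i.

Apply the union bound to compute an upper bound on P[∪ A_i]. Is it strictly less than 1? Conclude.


Union bound: P[∪_{i=1}^{39} A_i] ≤ Σ_i P[A_i] ≤ 39·p = 39·(1/39) = 1.
Numerically: 1 ≈ 1.000000.
Is 1 < 1? NO.
Since the bound 1 is ≥ 1, the union bound is uninformative here; it does NOT by itself certify existence.

39·p = 1 ≈ 1.000000; existence NOT certified by the union bound.


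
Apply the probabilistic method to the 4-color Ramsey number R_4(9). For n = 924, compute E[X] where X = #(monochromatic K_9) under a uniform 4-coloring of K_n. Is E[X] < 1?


E[X] = C(924, 9) · 4^{1 − 36} = 1301104023557231577684 · 4^{−35} = 1301104023557231577684/1180591620717411303424.
As a reduced fraction: E[X] = 325276005889307894421/295147905179352825856 ≈ 1.102.
Is E[X] < 1? NO.
Since E[X] ≥ 1, the first-moment bound is inconclusive at n = 924; it does NOT by itself certify R_4(9) > 924.

E[X] = 325276005889307894421/295147905179352825856 ≈ 1.102; E[X] ≥ 1; first-moment method inconclusive here.


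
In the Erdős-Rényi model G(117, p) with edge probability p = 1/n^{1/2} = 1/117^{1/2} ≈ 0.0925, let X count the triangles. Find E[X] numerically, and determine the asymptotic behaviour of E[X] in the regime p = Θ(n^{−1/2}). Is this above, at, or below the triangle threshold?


Number of potential triangles: C(117, 3) = 260130.
Each occurs with probability p³ ≈ (0.0925)³ ≈ 7.90171e-04.
By linearity: E[X] = C(117, 3)·p³ ≈ 260130 · 7.90171e-04 ≈ 205.547.
Since α = 1/2 < 1, p = c/n^{1/2} ≫ 1/n is above the triangle threshold p ~ 1/n. Asymptotically E[X] ~ (c³/6)·n^{3(1−α)} = (1³/6)·n^{1.5} → ∞; triangles are abundant w.h.p.

E[X] ≈ 205.547; in regime p = Θ(1/n^{1/2}) E[X] diverges (above the triangle threshold p ~ 1/n).


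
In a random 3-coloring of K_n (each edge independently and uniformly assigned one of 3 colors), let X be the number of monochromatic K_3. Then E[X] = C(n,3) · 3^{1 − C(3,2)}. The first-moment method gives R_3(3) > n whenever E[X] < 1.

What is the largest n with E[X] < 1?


We need C(n, 3) · 3^{1 − 3} < 1, i.e. C(n, 3) < 3^{3 − 1} = 9.
Check values of n near the boundary:
  n = 3: C(3, 3) = 1; 1 < 9? YES
  n = 4: C(4, 3) = 4; 4 < 9? YES
  n = 5: C(5, 3) = 10; 10 < 9? NO
The largest n with C(n, 3) < 9 is n = 4 (where E[X] = 4/9 ≈ 0.4444). Hence R_3(3) > 4, i.e. R_3(3) ≥ 5.

Largest n = 4; hence R_3(3) > 4.


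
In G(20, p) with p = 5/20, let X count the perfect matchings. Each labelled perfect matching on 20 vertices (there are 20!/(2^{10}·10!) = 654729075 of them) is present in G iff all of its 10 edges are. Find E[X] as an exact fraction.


K_20 has 20!/(2^{10}·10!) = 654729075 labelled perfect matchings.
For each such perfect matching H, let X_H = 1 if all 10 edges of H are present in G. Then P[X_H = 1] = p^{10} = (1/4)^{10} = 1/1048576.
Summing the indicators: E[X] = Σ_H E[X_H] = 654729075 · p^{10} = 654729075 · 1/1048576 = 654729075/1048576.
Numerically: E[X] ≈ 624.4.

E[X] = 654729075 · (1/4)^{10} = 654729075/1048576 ≈ 624.4.


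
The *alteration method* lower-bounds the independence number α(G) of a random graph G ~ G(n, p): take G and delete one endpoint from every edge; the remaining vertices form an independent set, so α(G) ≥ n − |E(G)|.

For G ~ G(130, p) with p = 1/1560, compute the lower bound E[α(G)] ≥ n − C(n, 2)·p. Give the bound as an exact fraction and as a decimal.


E[|E(G)|] = C(130, 2)·p = 8385 · (1/1560) = 43/8.
E[α(G)] ≥ n − E[|E(G)|] = 130 − 43/8 = 997/8.
Numerically: ≈ 124.6250.
(This is only a lower bound; the true E[α(G)] may be larger.)

E[α(G)] ≥ 997/8 ≈ 124.6250.


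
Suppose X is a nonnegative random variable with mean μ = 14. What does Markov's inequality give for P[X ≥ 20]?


μ = E[X] = 14, a = 20.
Markov: P[X ≥ 20] ≤ μ/a = (14)/20 = 7/10.
Numerically: ≈ 0.7000.
(Since a = 20 > μ = 14.0000, the bound 7/10 is < 1 and informative.)

P[X ≥ 20] ≤ 7/10 ≈ 0.7000.


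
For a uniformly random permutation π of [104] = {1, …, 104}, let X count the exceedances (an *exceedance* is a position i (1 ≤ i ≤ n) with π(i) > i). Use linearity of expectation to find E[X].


Write X = Σ_{i=1}^{104} X_i, where X_i = 1_{π(i) > i}.
For each fixed i, π(i) is uniform over {1, …, 104} (marginal of a uniform permutation), so P[π(i) > i] = (n − i)/n. Summing: Σ_{i=1}^{104} (n − i)/n = (0 + 1 + … + 103)/104 = 104(104 − 1)/(2·104) = (104 − 1)/2.
Hence E[X] = Σ_{i=1}^{104} (104 − i)/104 = 103/2 ≈ 51.50000.

E[X] = 103/2 = 51.50000.


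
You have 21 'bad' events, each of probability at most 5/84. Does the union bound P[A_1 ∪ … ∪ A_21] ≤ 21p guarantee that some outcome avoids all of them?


Union bound: P[∪_{i=1}^{21} A_i] ≤ Σ_i P[A_i] ≤ 21·p = 21·(5/84) = 5/4.
Numerically: 5/4 ≈ 1.2500000.
Is 5/4 < 1? NO.
Since the bound 5/4 is ≥ 1, the union bound is uninformative here; it does NOT by itself certify existence.

21·p = 5/4 ≈ 1.2500000; existence NOT certified by the union bound.


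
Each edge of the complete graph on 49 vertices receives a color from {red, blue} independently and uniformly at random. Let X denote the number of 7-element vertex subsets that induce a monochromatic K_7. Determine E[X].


Let X = Σ_S X_S over the C(49, 7) = 85900584 subsets S of size 7, where X_S = 1 if the K_7 on S is monochromatic.
For a fixed S, the K_7 on S has C(7, 2) = 21 edges. P[all 21 edges red] = (1/2)^21, and likewise for blue, so P[monochromatic] = 2·(1/2)^21 = 2^{1 − 21} = 1/1048576.
By linearity: E[X] = C(49, 7) · 2^{1 − 21} = 85900584 · 1/1048576 = 10737573/131072.
Numerically: E[X] ≈ 81.921181.

E[X] = C(49,7)·2^(1−C(7,2)) = 10737573/131072 ≈ 81.921181.


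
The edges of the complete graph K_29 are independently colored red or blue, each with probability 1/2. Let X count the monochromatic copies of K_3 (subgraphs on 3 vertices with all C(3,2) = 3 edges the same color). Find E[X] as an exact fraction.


Let X = Σ_S X_S over the C(29, 3) = 3654 subsets S of size 3, where X_S = 1 if the K_3 on S is monochromatic.
For a fixed S, the K_3 on S has C(3, 2) = 3 edges. P[all 3 edges red] = (1/2)^3, and likewise for blue, so P[monochromatic] = 2·(1/2)^3 = 2^{1 − 3} = 1/4.
Summing: E[X] = C(29, 3) · 2^{1 − 3} = 3654 · 1/4 = 1827/2.
Numerically: E[X] ≈ 913.50000.

E[X] = C(29,3)·2^(1−C(3,2)) = 1827/2 ≈ 913.50000.


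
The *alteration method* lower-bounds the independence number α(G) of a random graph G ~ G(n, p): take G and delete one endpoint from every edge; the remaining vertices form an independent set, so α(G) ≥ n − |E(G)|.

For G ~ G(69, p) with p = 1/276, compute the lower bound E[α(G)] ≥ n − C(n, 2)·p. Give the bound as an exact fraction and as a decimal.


E[|E(G)|] = C(69, 2)·p = 2346 · (1/276) = 17/2.
E[α(G)] ≥ n − E[|E(G)|] = 69 − 17/2 = 121/2.
Numerically: ≈ 60.500000.
(This is only a lower bound; the true E[α(G)] may be larger.)

E[α(G)] ≥ 121/2 ≈ 60.500000.


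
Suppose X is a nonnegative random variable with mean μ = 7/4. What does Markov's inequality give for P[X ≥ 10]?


μ = E[X] = 7/4, a = 10.
Markov: P[X ≥ 10] ≤ μ/a = (7/4)/10 = 7/40.
Numerically: ≈ 0.175.
(Since a = 10 > μ = 1.750, the bound 7/40 is < 1 and informative.)

P[X ≥ 10] ≤ 7/40 ≈ 0.175.


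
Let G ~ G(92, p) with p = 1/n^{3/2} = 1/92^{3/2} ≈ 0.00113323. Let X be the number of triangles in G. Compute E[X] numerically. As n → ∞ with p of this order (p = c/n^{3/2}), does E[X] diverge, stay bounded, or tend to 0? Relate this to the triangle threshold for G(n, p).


Number of potential triangles: C(92, 3) = 125580.
Each occurs with probability p³ ≈ (0.00113323)³ ≈ 1.45530753e-09.
By linearity: E[X] = C(92, 3)·p³ ≈ 125580 · 1.45530753e-09 ≈ 0.000183.
Since α = 3/2 > 1, p = c/n^{3/2} = o(1/n) is below the triangle threshold p ~ 1/n. Asymptotically E[X] ~ (c³/6)·n^{3(1−α)} = (1³/6)·n^{-1.5} → 0, so by Markov's inequality G has no triangles w.h.p.

E[X] ≈ 0.000183; in regime p = Θ(1/n^{3/2}) E[X] tends to 0 (below the triangle threshold p ~ 1/n).


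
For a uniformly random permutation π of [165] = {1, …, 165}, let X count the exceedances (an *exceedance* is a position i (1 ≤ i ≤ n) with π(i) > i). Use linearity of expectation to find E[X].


Write X = Σ_{i=1}^{165} X_i, where X_i = 1_{π(i) > i}.
For each fixed i, π(i) is uniform over {1, …, 165} (marginal of a uniform permutation), so P[π(i) > i] = (n − i)/n. Summing: Σ_{i=1}^{165} (n − i)/n = (0 + 1 + … + 164)/165 = 165(165 − 1)/(2·165) = (165 − 1)/2.
Hence E[X] = Σ_{i=1}^{165} (165 − i)/165 = 82 ≈ 82.000000.

E[X] = 82 = 82.000000.


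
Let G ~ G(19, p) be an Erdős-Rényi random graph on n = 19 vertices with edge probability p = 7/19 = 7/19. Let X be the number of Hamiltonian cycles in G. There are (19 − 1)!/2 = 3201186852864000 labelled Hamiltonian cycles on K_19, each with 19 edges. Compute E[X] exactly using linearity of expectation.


K_19 has (19 − 1)!/2 = 3201186852864000 labelled Hamiltonian cycles.
For each such Hamiltonian cycle H, let X_H = 1 if all 19 edges of H are present in G. Then P[X_H = 1] = p^{19} = (7/19)^{19} = 11398895185373143/1978419655660313589123979.
Summing the indicators: E[X] = Σ_H E[X_H] = 3201186852864000 · p^{19} = 3201186852864000 · 11398895185373143/1978419655660313589123979 = 36489993404591253525678231552000/1978419655660313589123979.
Numerically: E[X] ≈ 1.8444e+07.

E[X] = 3201186852864000 · (7/19)^{19} = 36489993404591253525678231552000/1978419655660313589123979 ≈ 1.8444e+07.


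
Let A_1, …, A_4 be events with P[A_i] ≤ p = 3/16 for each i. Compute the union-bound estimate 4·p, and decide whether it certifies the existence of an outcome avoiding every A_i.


Union bound: P[∪_{i=1}^{4} A_i] ≤ Σ_i P[A_i] ≤ 4·p = 4·(3/16) = 3/4.
Numerically: 3/4 ≈ 0.7500.
Is 3/4 < 1? YES.
Since P[∪ A_i] ≤ 3/4 < 1, the complement has P[∩ A_i^c] ≥ 1 − 3/4 = 1/4 > 0, so some outcome avoids every A_i.

4·p = 3/4 ≈ 0.7500; existence CERTIFIED by the union bound.


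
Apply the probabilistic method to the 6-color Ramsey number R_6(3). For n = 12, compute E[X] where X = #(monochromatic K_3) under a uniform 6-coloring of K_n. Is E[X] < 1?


E[X] = C(12, 3) · 6^{1 − 3} = 220 · 6^{−2} = 220/36.
As a reduced fraction: E[X] = 55/9 ≈ 6.111.
Is E[X] < 1? NO.
Since E[X] ≥ 1, the first-moment bound is inconclusive at n = 12; it does NOT by itself certify R_6(3) > 12.

E[X] = 55/9 ≈ 6.111; E[X] ≥ 1; first-moment method inconclusive here.


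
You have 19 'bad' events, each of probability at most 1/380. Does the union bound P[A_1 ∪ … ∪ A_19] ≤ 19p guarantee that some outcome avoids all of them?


Union bound: P[∪_{i=1}^{19} A_i] ≤ Σ_i P[A_i] ≤ 19·p = 19·(1/380) = 1/20.
Numerically: 1/20 ≈ 0.050.
Is 1/20 < 1? YES.
Since P[∪ A_i] ≤ 1/20 < 1, the complement has P[∩ A_i^c] ≥ 1 − 1/20 = 19/20 > 0, so some outcome avoids every A_i.

19·p = 1/20 ≈ 0.050; existence CERTIFIED by the union bound.


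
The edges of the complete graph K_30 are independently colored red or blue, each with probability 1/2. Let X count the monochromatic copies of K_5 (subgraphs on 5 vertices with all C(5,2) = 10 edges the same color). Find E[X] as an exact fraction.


Let X = Σ_S X_S over the C(30, 5) = 142506 subsets S of size 5, where X_S = 1 if the K_5 on S is monochromatic.
For a fixed S, the K_5 on S has C(5, 2) = 10 edges. P[all 10 edges red] = (1/2)^10, and likewise for blue, so P[monochromatic] = 2·(1/2)^10 = 2^{1 − 10} = 1/512.
By linearity of expectation: E[X] = C(30, 5) · 2^{1 − 10} = 142506 · 1/512 = 71253/256.
Numerically: E[X] ≈ 278.332.

E[X] = C(30,5)·2^(1−C(5,2)) = 71253/256 ≈ 278.332.


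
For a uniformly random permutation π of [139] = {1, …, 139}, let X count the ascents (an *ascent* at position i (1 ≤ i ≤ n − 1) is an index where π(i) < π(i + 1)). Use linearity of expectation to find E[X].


Write X = Σ X_I over i = 1, …, 138, with X_I the indicator of one ascent.
There are 138 indicators.
For each fixed i, the pair (π(i), π(i+1)) is a uniformly random ordered pair of distinct values from {1, …, 139}; by symmetry P[π(i) < π(i+1)] = 1/2.
By linearity: E[X] = 138 · (1/2) = (139 − 1) · (1/2) = 69 ≈ 69.000000.

E[X] = 69 = 69.000000.


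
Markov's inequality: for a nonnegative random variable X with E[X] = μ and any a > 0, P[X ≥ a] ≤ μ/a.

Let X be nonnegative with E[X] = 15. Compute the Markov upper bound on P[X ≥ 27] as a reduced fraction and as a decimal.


μ = E[X] = 15, a = 27.
Markov: P[X ≥ 27] ≤ μ/a = (15)/27 = 5/9.
Numerically: ≈ 0.5556.
(Since a = 27 > μ = 15.0000, the bound 5/9 is < 1 and informative.)

P[X ≥ 27] ≤ 5/9 ≈ 0.5556.


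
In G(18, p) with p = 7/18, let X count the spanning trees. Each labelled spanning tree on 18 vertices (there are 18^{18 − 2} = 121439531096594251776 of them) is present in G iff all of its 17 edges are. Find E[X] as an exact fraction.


K_18 has 18^{18 − 2} = 121439531096594251776 labelled spanning trees.
For each such spanning tree H, let X_H = 1 if all 17 edges of H are present in G. Then P[X_H = 1] = p^{17} = (7/18)^{17} = 232630513987207/2185911559738696531968.
By linearity of expectation: E[X] = Σ_H E[X_H] = 121439531096594251776 · p^{17} = 121439531096594251776 · 232630513987207/2185911559738696531968 = 232630513987207/18.
Numerically: E[X] ≈ 1.292e+13.

E[X] = 121439531096594251776 · (7/18)^{17} = 232630513987207/18 ≈ 1.292e+13.


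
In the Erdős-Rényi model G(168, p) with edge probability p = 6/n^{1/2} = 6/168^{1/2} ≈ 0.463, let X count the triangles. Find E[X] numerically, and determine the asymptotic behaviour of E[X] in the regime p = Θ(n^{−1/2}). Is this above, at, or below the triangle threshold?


Number of potential triangles: C(168, 3) = 776216.
Each occurs with probability p³ ≈ (0.463)³ ≈ 9.91950e-02.
By linearity: E[X] = C(168, 3)·p³ ≈ 776216 · 9.91950e-02 ≈ 76996.754.
Since α = 1/2 < 1, p = c/n^{1/2} ≫ 1/n is above the triangle threshold p ~ 1/n. Asymptotically E[X] ~ (c³/6)·n^{3(1−α)} = (6³/6)·n^{1.5} → ∞; triangles are abundant w.h.p.

E[X] ≈ 76996.754; in regime p = Θ(1/n^{1/2}) E[X] diverges (above the triangle threshold p ~ 1/n).


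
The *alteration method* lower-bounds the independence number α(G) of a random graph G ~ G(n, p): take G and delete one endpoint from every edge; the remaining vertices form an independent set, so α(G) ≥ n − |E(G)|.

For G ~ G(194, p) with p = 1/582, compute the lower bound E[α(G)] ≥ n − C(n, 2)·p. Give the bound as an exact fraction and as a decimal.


E[|E(G)|] = C(194, 2)·p = 18721 · (1/582) = 193/6.
E[α(G)] ≥ n − E[|E(G)|] = 194 − 193/6 = 971/6.
Numerically: ≈ 161.83333.
(This is only a lower bound; the true E[α(G)] may be larger.)

E[α(G)] ≥ 971/6 ≈ 161.83333.


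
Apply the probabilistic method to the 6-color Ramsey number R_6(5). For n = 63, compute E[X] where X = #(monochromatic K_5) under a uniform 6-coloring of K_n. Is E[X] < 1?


E[X] = C(63, 5) · 6^{1 − 10} = 7028847 · 6^{−9} = 7028847/10077696.
As a reduced fraction: E[X] = 780983/1119744 ≈ 0.6974657.
Is E[X] < 1? YES.
Since E[X] < 1, there exists a 6-coloring of K_{63} with no monochromatic K_5; hence R_6(5) > 63.

E[X] = 780983/1119744 ≈ 0.6974657; E[X] < 1, so R_6(5) > 63.


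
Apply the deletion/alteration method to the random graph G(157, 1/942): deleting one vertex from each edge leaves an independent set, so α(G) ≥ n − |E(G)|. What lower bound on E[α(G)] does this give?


E[|E(G)|] = C(157, 2)·p = 12246 · (1/942) = 13.
E[α(G)] ≥ n − E[|E(G)|] = 157 − 13 = 144.
Numerically: ≈ 144.000.
(This is only a lower bound; the true E[α(G)] may be larger.)

E[α(G)] ≥ 144 ≈ 144.000.


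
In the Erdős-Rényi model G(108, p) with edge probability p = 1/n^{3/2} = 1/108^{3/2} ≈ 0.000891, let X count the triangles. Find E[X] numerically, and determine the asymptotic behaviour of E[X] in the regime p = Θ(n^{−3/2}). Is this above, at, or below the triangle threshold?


Number of potential triangles: C(108, 3) = 204156.
Each occurs with probability p³ ≈ (0.000891)³ ≈ 7.07283e-10.
By linearity: E[X] = C(108, 3)·p³ ≈ 204156 · 7.07283e-10 ≈ 0.000.
Since α = 3/2 > 1, p = c/n^{3/2} = o(1/n) is below the triangle threshold p ~ 1/n. Asymptotically E[X] ~ (c³/6)·n^{3(1−α)} = (1³/6)·n^{-1.5} → 0, so by Markov's inequality G has no triangles w.h.p.

E[X] ≈ 0.000; in regime p = Θ(1/n^{3/2}) E[X] tends to 0 (below the triangle threshold p ~ 1/n).


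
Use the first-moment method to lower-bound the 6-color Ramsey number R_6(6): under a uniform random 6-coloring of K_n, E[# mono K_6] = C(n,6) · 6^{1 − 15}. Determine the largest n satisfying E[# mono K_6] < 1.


We need C(n, 6) · 6^{1 − 15} < 1, i.e. C(n, 6) < 6^{15 − 1} = 78364164096.
Check values of n near the boundary:
  n = 196: C(196, 6) = 72887293024; 72887293024 < 78364164096? YES
  n = 197: C(197, 6) = 75176946208; 75176946208 < 78364164096? YES
  n = 198: C(198, 6) = 77526225777; 77526225777 < 78364164096? YES
  n = 199: C(199, 6) = 79936367511; 79936367511 < 78364164096? NO
  n = 200: C(200, 6) = 82408626300; 82408626300 < 78364164096? NO
The largest n with C(n, 6) < 78364164096 is n = 198 (where E[X] = 25842075259/26121388032 ≈ 0.989307). Hence R_6(6) > 198, i.e. R_6(6) ≥ 199.

Largest n = 198; hence R_6(6) > 198.


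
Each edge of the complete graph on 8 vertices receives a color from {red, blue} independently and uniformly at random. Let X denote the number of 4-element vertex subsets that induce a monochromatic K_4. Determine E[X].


Let X = Σ_S X_S over the C(8, 4) = 70 subsets S of size 4, where X_S = 1 if the K_4 on S is monochromatic.
For a fixed S, the K_4 on S has C(4, 2) = 6 edges. P[all 6 edges red] = (1/2)^6, and likewise for blue, so P[monochromatic] = 2·(1/2)^6 = 2^{1 − 6} = 1/32.
By linearity of expectation: E[X] = C(8, 4) · 2^{1 − 6} = 70 · 1/32 = 35/16.
Numerically: E[X] ≈ 2.188.

E[X] = C(8,4)·2^(1−C(4,2)) = 35/16 ≈ 2.188.


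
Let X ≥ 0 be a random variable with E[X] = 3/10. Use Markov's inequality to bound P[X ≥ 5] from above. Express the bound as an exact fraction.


μ = E[X] = 3/10, a = 5.
Markov: P[X ≥ 5] ≤ μ/a = (3/10)/5 = 3/50.
Numerically: ≈ 0.060.
(Since a = 5 > μ = 0.300, the bound 3/50 is < 1 and informative.)

P[X ≥ 5] ≤ 3/50 ≈ 0.060.


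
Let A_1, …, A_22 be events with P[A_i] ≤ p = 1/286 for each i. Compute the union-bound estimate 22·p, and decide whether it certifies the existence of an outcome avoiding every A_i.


Union bound: P[∪_{i=1}^{22} A_i] ≤ Σ_i P[A_i] ≤ 22·p = 22·(1/286) = 1/13.
Numerically: 1/13 ≈ 0.076923.
Is 1/13 < 1? YES.
Since P[∪ A_i] ≤ 1/13 < 1, the complement has P[∩ A_i^c] ≥ 1 − 1/13 = 12/13 > 0, so some outcome avoids every A_i.

22·p = 1/13 ≈ 0.076923; existence CERTIFIED by the union bound.


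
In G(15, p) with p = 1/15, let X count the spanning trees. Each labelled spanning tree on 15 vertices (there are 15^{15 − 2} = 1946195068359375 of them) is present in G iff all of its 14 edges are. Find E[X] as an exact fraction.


K_15 has 15^{15 − 2} = 1946195068359375 labelled spanning trees.
For each such spanning tree H, let X_H = 1 if all 14 edges of H are present in G. Then P[X_H = 1] = p^{14} = (1/15)^{14} = 1/29192926025390625.
By linearity of expectation: E[X] = Σ_H E[X_H] = 1946195068359375 · p^{14} = 1946195068359375 · 1/29192926025390625 = 1/15.
Numerically: E[X] ≈ 0.0667.

E[X] = 1946195068359375 · (1/15)^{14} = 1/15 ≈ 0.0667.


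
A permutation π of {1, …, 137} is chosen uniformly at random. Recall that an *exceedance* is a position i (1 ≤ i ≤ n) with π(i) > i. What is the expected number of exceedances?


Write X = Σ_{i=1}^{137} X_i, where X_i = 1_{π(i) > i}.
For each fixed i, π(i) is uniform over {1, …, 137} (marginal of a uniform permutation), so P[π(i) > i] = (n − i)/n. Summing: Σ_{i=1}^{137} (n − i)/n = (0 + 1 + … + 136)/137 = 137(137 − 1)/(2·137) = (137 − 1)/2.
Hence E[X] = Σ_{i=1}^{137} (137 − i)/137 = 68 ≈ 68.000000.

E[X] = 68 = 68.000000.


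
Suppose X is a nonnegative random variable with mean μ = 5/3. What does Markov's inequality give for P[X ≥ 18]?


μ = E[X] = 5/3, a = 18.
Markov: P[X ≥ 18] ≤ μ/a = (5/3)/18 = 5/54.
Numerically: ≈ 0.093.
(Since a = 18 > μ = 1.667, the bound 5/54 is < 1 and informative.)

P[X ≥ 18] ≤ 5/54 ≈ 0.093.


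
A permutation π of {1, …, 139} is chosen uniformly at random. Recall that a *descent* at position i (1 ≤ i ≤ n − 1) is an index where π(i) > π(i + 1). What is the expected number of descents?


Write X = Σ X_I over i = 1, …, 138, with X_I the indicator of one descent.
There are 138 indicators.
For each fixed i, the pair (π(i), π(i+1)) is a uniformly random ordered pair of distinct values from {1, …, 139}; by symmetry P[π(i) > π(i+1)] = 1/2.
By linearity: E[X] = 138 · (1/2) = (139 − 1) · (1/2) = 69 ≈ 69.000000.

E[X] = 69 = 69.000000.


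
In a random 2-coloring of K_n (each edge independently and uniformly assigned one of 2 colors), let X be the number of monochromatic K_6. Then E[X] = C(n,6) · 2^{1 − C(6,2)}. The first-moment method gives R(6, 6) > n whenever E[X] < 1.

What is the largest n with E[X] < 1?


We need C(n, 6) · 2^{1 − 15} < 1, i.e. C(n, 6) < 2^{15 − 1} = 16384.
Check values of n near the boundary:
  n = 11: C(11, 6) = 462; 462 < 16384? YES
  n = 12: C(12, 6) = 924; 924 < 16384? YES
  n = 13: C(13, 6) = 1716; 1716 < 16384? YES
  n = 14: C(14, 6) = 3003; 3003 < 16384? YES
  n = 15: C(15, 6) = 5005; 5005 < 16384? YES
  n = 16: C(16, 6) = 8008; 8008 < 16384? YES
  n = 17: C(17, 6) = 12376; 12376 < 16384? YES
  n = 18: C(18, 6) = 18564; 18564 < 16384? NO
  n = 19: C(19, 6) = 27132; 27132 < 16384? NO
The largest n with C(n, 6) < 16384 is n = 17 (where E[X] = 1547/2048 ≈ 0.755). Hence R(6, 6) > 17, i.e. R(6, 6) ≥ 18.

Largest n = 17; hence R(6, 6) > 17.


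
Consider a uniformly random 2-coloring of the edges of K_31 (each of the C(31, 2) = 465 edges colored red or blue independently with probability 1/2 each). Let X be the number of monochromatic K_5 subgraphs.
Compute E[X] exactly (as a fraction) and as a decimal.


Let X = Σ_S X_S over the C(31, 5) = 169911 subsets S of size 5, where X_S = 1 if the K_5 on S is monochromatic.
For a fixed S, the K_5 on S has C(5, 2) = 10 edges. P[all 10 edges red] = (1/2)^10, and likewise for blue, so P[monochromatic] = 2·(1/2)^10 = 2^{1 − 10} = 1/512.
Summing: E[X] = C(31, 5) · 2^{1 − 10} = 169911 · 1/512 = 169911/512.
Numerically: E[X] ≈ 331.857422.

E[X] = C(31,5)·2^(1−C(5,2)) = 169911/512 ≈ 331.857422.


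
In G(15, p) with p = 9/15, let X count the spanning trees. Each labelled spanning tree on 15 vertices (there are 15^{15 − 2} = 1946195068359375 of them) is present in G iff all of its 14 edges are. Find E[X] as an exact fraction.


K_15 has 15^{15 − 2} = 1946195068359375 labelled spanning trees.
For each such spanning tree H, let X_H = 1 if all 14 edges of H are present in G. Then P[X_H = 1] = p^{14} = (3/5)^{14} = 4782969/6103515625.
By linearity of expectation: E[X] = Σ_H E[X_H] = 1946195068359375 · p^{14} = 1946195068359375 · 4782969/6103515625 = 7625597484987/5.
Numerically: E[X] ≈ 1.5251e+12.

E[X] = 1946195068359375 · (3/5)^{14} = 7625597484987/5 ≈ 1.5251e+12.


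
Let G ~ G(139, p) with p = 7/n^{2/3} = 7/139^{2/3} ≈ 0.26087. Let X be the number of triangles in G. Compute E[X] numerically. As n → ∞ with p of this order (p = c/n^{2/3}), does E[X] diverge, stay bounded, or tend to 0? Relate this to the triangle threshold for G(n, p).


Number of potential triangles: C(139, 3) = 437989.
Each occurs with probability p³ ≈ (0.26087)³ ≈ 1.7752704e-02.
By linearity: E[X] = C(139, 3)·p³ ≈ 437989 · 1.7752704e-02 ≈ 7775.48921.
Since α = 2/3 < 1, p = c/n^{2/3} ≫ 1/n is above the triangle threshold p ~ 1/n. Asymptotically E[X] ~ (c³/6)·n^{3(1−α)} = (7³/6)·n^{1} → ∞; triangles are abundant w.h.p.

E[X] ≈ 7775.48921; in regime p = Θ(1/n^{2/3}) E[X] diverges (above the triangle threshold p ~ 1/n).


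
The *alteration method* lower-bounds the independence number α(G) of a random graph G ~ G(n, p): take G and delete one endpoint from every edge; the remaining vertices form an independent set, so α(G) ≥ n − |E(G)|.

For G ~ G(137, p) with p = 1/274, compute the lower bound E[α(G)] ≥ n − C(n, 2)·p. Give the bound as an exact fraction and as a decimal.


E[|E(G)|] = C(137, 2)·p = 9316 · (1/274) = 34.
E[α(G)] ≥ n − E[|E(G)|] = 137 − 34 = 103.
Numerically: ≈ 103.000.
(This is only a lower bound; the true E[α(G)] may be larger.)

E[α(G)] ≥ 103 ≈ 103.000.


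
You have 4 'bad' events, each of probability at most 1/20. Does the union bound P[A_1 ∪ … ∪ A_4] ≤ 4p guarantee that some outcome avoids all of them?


Union bound: P[∪_{i=1}^{4} A_i] ≤ Σ_i P[A_i] ≤ 4·p = 4·(1/20) = 1/5.
Numerically: 1/5 ≈ 0.2000000.
Is 1/5 < 1? YES.
Since P[∪ A_i] ≤ 1/5 < 1, the complement has P[∩ A_i^c] ≥ 1 − 1/5 = 4/5 > 0, so some outcome avoids every A_i.

4·p = 1/5 ≈ 0.2000000; existence CERTIFIED by the union bound.


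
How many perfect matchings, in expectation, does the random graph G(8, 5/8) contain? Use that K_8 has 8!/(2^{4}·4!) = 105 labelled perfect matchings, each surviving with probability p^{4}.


K_8 has 8!/(2^{4}·4!) = 105 labelled perfect matchings.
For each such perfect matching H, let X_H = 1 if all 4 edges of H are present in G. Then P[X_H = 1] = p^{4} = (5/8)^{4} = 625/4096.
Summing the indicators: E[X] = Σ_H E[X_H] = 105 · p^{4} = 105 · 625/4096 = 65625/4096.
Numerically: E[X] ≈ 16.

E[X] = 105 · (5/8)^{4} = 65625/4096 ≈ 16.


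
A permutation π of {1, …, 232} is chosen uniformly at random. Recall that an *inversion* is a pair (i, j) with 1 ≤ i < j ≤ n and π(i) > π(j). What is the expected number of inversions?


Write X = Σ X_I over the C(232, 2) = 26796 pairs i < j, with X_I the indicator of one inversion.
There are 26796 indicators.
For each fixed pair i < j, the values π(i) and π(j) are two distinct elements of {1, …, 232} in uniformly random order; by symmetry P[π(i) > π(j)] = 1/2.
By linearity: E[X] = 26796 · (1/2) = C(232, 2) · (1/2) = 26796/2 = 13398 ≈ 13398.000000.

E[X] = 13398 = 13398.000000.


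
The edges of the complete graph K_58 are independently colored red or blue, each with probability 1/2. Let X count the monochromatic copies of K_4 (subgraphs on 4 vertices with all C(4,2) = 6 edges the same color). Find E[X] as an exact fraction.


Let X = Σ_S X_S over the C(58, 4) = 424270 subsets S of size 4, where X_S = 1 if the K_4 on S is monochromatic.
For a fixed S, the K_4 on S has C(4, 2) = 6 edges. P[all 6 edges red] = (1/2)^6, and likewise for blue, so P[monochromatic] = 2·(1/2)^6 = 2^{1 − 6} = 1/32.
By linearity of expectation: E[X] = C(58, 4) · 2^{1 − 6} = 424270 · 1/32 = 212135/16.
Numerically: E[X] ≈ 13258.43750.

E[X] = C(58,4)·2^(1−C(4,2)) = 212135/16 ≈ 13258.43750.


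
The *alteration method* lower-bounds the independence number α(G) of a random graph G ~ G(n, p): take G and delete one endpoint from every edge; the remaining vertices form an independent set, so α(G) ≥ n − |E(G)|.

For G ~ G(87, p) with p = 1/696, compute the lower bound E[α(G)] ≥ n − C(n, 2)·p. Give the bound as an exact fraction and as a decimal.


E[|E(G)|] = C(87, 2)·p = 3741 · (1/696) = 43/8.
E[α(G)] ≥ n − E[|E(G)|] = 87 − 43/8 = 653/8.
Numerically: ≈ 81.62500.
(This is only a lower bound; the true E[α(G)] may be larger.)

E[α(G)] ≥ 653/8 ≈ 81.62500.


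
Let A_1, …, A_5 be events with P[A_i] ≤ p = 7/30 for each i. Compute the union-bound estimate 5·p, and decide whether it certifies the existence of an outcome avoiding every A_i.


Union bound: P[∪_{i=1}^{5} A_i] ≤ Σ_i P[A_i] ≤ 5·p = 5·(7/30) = 7/6.
Numerically: 7/6 ≈ 1.166667.
Is 7/6 < 1? NO.
Since the bound 7/6 is ≥ 1, the union bound is uninformative here; it does NOT by itself certify existence.

5·p = 7/6 ≈ 1.166667; existence NOT certified by the union bound.


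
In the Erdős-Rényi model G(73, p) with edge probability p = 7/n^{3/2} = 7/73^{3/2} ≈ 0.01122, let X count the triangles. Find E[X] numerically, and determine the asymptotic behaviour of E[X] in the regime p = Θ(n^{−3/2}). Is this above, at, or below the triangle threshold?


Number of potential triangles: C(73, 3) = 62196.
Each occurs with probability p³ ≈ (0.01122)³ ≈ 1.413648e-06.
By linearity: E[X] = C(73, 3)·p³ ≈ 62196 · 1.413648e-06 ≈ 0.0879.
Since α = 3/2 > 1, p = c/n^{3/2} = o(1/n) is below the triangle threshold p ~ 1/n. Asymptotically E[X] ~ (c³/6)·n^{3(1−α)} = (7³/6)·n^{-1.5} → 0, so by Markov's inequality G has no triangles w.h.p.

E[X] ≈ 0.0879; in regime p = Θ(1/n^{3/2}) E[X] tends to 0 (below the triangle threshold p ~ 1/n).


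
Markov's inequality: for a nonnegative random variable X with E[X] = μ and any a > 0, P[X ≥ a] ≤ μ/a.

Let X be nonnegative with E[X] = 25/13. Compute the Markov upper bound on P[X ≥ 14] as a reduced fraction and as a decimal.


μ = E[X] = 25/13, a = 14.
Markov: P[X ≥ 14] ≤ μ/a = (25/13)/14 = 25/182.
Numerically: ≈ 0.137.
(Since a = 14 > μ = 1.923, the bound 25/182 is < 1 and informative.)

P[X ≥ 14] ≤ 25/182 ≈ 0.137.


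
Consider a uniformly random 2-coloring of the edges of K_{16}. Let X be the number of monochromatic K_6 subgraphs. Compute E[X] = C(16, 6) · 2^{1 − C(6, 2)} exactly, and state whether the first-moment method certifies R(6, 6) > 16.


E[X] = C(16, 6) · 2^{1 − 15} = 8008 · 2^{−14} = 8008/16384.
As a reduced fraction: E[X] = 1001/2048 ≈ 0.48877.
Is E[X] < 1? YES.
Since E[X] < 1, there exists a 2-coloring of K_{16} with no monochromatic K_6; hence R(6, 6) > 16.

E[X] = 1001/2048 ≈ 0.48877; E[X] < 1, so R(6, 6) > 16.


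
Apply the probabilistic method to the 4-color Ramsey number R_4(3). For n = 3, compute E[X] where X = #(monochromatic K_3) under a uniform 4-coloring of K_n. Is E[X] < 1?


E[X] = C(3, 3) · 4^{1 − 3} = 1 · 4^{−2} = 1/16.
As a reduced fraction: E[X] = 1/16 ≈ 0.062500.
Is E[X] < 1? YES.
Since E[X] < 1, there exists a 4-coloring of K_{3} with no monochromatic K_3; hence R_4(3) > 3.

E[X] = 1/16 ≈ 0.062500; E[X] < 1, so R_4(3) > 3.


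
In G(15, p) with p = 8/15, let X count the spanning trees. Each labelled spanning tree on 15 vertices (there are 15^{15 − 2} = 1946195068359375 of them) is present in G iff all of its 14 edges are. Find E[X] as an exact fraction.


K_15 has 15^{15 − 2} = 1946195068359375 labelled spanning trees.
For each such spanning tree H, let X_H = 1 if all 14 edges of H are present in G. Then P[X_H = 1] = p^{14} = (8/15)^{14} = 4398046511104/29192926025390625.
By linearity of expectation: E[X] = Σ_H E[X_H] = 1946195068359375 · p^{14} = 1946195068359375 · 4398046511104/29192926025390625 = 4398046511104/15.
Numerically: E[X] ≈ 2.93203e+11.

E[X] = 1946195068359375 · (8/15)^{14} = 4398046511104/15 ≈ 2.93203e+11.


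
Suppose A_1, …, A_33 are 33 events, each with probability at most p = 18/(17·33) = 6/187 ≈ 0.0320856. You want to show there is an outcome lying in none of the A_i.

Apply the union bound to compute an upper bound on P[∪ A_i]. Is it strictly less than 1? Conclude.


Union bound: P[∪_{i=1}^{33} A_i] ≤ Σ_i P[A_i] ≤ 33·p = 33·(6/187) = 18/17.
Numerically: 18/17 ≈ 1.0588235.
Is 18/17 < 1? NO.
Since the bound 18/17 is ≥ 1, the union bound is uninformative here; it does NOT by itself certify existence.

33·p = 18/17 ≈ 1.0588235; existence NOT certified by the union bound.
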